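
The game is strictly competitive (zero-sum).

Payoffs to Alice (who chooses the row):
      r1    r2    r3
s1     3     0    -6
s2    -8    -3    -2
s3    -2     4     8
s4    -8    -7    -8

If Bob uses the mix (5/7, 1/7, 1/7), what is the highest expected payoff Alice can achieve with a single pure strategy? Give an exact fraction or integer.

9/7

s1: (3)·(5/7) + (0)·(1/7) + (-6)·(1/7) = 9/7.
s2: (-8)·(5/7) + (-3)·(1/7) + (-2)·(1/7) = -45/7.
s3: (-2)·(5/7) + (4)·(1/7) + (8)·(1/7) = 2/7.
s4: (-8)·(5/7) + (-7)·(1/7) + (-8)·(1/7) = -55/7.
The best pure response is s1 with expected payoff 9/7.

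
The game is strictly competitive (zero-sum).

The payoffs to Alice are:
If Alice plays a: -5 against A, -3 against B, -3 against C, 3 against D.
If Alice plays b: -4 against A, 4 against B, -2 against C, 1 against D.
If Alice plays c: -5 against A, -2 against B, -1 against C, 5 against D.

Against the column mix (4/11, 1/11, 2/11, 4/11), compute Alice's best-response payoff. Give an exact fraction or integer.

a: (-5)·(4/11) + (-3)·(1/11) + (-3)·(2/11) + (3)·(4/11) = -17/11.
b: (-4)·(4/11) + (4)·(1/11) + (-2)·(2/11) + (1)·(4/11) = -12/11.
c: (-5)·(4/11) + (-2)·(1/11) + (-1)·(2/11) + (5)·(4/11) = -4/11.
The best pure response is c with expected payoff -4/11.

-4/11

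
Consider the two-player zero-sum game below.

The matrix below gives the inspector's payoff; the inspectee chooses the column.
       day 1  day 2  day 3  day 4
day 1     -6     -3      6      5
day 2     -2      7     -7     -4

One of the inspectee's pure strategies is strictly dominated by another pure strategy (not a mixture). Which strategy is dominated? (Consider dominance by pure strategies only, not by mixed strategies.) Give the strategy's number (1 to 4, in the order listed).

2

The inspectee prefers columns that give the inspector less. Compare day 2 with day 1: -6 < -3, -2 < 7.
So day 1 strictly dominates day 2 for the inspectee; day 2 is strictly dominated.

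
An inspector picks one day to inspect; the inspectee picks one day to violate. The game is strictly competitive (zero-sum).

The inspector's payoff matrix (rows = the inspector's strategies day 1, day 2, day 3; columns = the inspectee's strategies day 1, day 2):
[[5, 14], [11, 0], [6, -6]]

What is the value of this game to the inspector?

Row day 3 is strictly dominated by row day 2, so the inspector never plays it.
The remaining 2×2 game on (day 1, day 2) × (day 1, day 2) has no saddle point. Let the inspector play day 1 with probability p; indifference gives 5p + 11(1−p) = 14p, so p = 11/20.
Similarly the inspectee's optimal q on day 1 is 7/10, and the value is 5·(7/10) + (14)·(3/10) = 77/10.

77/10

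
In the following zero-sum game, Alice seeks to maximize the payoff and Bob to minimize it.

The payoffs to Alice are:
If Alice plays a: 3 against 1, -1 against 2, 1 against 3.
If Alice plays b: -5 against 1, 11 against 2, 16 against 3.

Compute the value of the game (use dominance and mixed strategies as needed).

7/5

Column 3 is strictly dominated by 2 for Bob (it gives Alice more in every row).
The remaining 2×2 game on (a, b) × (1, 2) has no saddle point. Let Alice play a with probability p; indifference gives 3p − 5(1−p) = −p + 11(1−p), so p = 4/5.
Similarly Bob's optimal q on 1 is 3/5, and the value is 3·(3/5) + (-1)·(2/5) = 7/5.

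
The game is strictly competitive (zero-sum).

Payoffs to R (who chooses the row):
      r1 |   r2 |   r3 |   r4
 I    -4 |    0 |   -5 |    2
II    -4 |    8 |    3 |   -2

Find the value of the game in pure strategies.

-4

Row minima: -5, -4 → R's maximin is -4.
Column maxima: -4, 8, 3, 2 → C's minimax is -4.
They coincide at (II, r1), so the value is -4.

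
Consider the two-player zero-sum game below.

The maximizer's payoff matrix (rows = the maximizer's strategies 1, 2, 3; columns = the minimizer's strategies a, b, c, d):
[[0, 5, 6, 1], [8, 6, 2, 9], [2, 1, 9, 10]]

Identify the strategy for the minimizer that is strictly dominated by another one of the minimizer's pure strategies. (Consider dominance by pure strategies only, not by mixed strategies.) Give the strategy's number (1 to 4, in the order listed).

4

The minimizer prefers columns that give the maximizer less. Compare d with a: 0 < 1, 8 < 9, 2 < 10.
So a strictly dominates d for the minimizer; d is strictly dominated.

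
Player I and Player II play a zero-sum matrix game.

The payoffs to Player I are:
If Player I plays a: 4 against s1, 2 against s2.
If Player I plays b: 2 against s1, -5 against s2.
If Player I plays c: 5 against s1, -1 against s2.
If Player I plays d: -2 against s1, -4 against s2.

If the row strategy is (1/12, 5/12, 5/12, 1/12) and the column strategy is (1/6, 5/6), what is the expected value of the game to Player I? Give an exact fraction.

Against (1/6, 5/6), each row's expected payoff is a: 7/3; b: -23/6; c: 0; d: -11/3.
Taking the (1/12, 5/12, 5/12, 1/12)-weighted average: (1/12)·(7/3) + (5/12)·(-23/6) + (5/12)·(0) + (1/12)·(-11/3) = -41/24.

-41/24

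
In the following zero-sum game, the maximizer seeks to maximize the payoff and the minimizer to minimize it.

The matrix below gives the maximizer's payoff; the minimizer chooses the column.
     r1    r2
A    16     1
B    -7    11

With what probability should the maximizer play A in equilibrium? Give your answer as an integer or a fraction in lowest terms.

Row minima are 1 and -7, so the maximizer's maximin is 1; column maxima are 16 and 11, so the minimizer's minimax is 11. These differ, so the equilibrium is in mixed strategies.
Let the maximizer play A with probability p. The minimizer is indifferent when 16p − 7(1−p) = p + 11(1−p), giving p = 6/11.

6/11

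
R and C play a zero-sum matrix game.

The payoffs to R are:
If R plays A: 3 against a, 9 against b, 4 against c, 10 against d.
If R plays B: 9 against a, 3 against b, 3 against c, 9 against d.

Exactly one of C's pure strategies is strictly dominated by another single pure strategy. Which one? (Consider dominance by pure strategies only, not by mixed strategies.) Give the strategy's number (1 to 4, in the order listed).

4

C prefers columns that give R less. Compare d with b: 9 < 10, 3 < 9.
So b strictly dominates d for C; d is strictly dominated.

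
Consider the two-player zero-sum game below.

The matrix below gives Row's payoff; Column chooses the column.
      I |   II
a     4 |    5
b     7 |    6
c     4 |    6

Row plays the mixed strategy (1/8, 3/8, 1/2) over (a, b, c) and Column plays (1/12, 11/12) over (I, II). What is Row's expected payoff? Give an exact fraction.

93/16

Against (1/12, 11/12), each row's expected payoff is a: 59/12; b: 73/12; c: 35/6.
Taking the (1/8, 3/8, 1/2)-weighted average: (1/8)·(59/12) + (3/8)·(73/12) + (1/2)·(35/6) = 93/16.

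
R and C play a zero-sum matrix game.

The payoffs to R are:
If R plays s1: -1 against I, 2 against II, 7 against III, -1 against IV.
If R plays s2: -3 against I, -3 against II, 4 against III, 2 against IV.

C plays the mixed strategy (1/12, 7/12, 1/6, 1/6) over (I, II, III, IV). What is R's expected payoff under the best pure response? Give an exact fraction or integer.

25/12

s1: (-1)·(1/12) + (2)·(7/12) + (7)·(1/6) + (-1)·(1/6) = 25/12.
s2: (-3)·(1/12) + (-3)·(7/12) + (4)·(1/6) + (2)·(1/6) = -1.
The best pure response is s1 with expected payoff 25/12.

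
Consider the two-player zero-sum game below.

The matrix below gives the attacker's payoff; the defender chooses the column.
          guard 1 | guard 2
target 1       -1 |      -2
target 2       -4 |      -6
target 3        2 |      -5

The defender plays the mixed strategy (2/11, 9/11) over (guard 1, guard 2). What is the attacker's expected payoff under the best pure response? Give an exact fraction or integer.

target 1: (-1)·(2/11) + (-2)·(9/11) = -20/11.
target 2: (-4)·(2/11) + (-6)·(9/11) = -62/11.
target 3: (2)·(2/11) + (-5)·(9/11) = -41/11.
The best pure response is target 1 with expected payoff -20/11.

-20/11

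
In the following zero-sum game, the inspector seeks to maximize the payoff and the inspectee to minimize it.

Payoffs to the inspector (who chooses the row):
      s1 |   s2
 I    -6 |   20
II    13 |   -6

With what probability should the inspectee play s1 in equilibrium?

Row minima are -6 and -6, so the inspector's maximin is -6; column maxima are 13 and 20, so the inspectee's minimax is 13. These differ, so the equilibrium is in mixed strategies.
Let the inspectee play s1 with probability q. The inspector is indifferent when −6q + 20(1−q) = 13q − 6(1−q), giving q = 26/45.

26/45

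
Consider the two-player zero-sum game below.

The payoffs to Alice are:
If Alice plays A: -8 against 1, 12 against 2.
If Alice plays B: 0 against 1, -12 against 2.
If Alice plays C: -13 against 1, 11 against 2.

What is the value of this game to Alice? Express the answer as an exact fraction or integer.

-3

Row C is strictly dominated by row A, so Alice never plays it.
The remaining 2×2 game on (A, B) × (1, 2) has no saddle point. Let Alice play A with probability p; indifference gives −8p = 12p − 12(1−p), so p = 3/8.
Similarly Bob's optimal q on 1 is 3/4, and the value is -8·(3/4) + (12)·(1/4) = -3.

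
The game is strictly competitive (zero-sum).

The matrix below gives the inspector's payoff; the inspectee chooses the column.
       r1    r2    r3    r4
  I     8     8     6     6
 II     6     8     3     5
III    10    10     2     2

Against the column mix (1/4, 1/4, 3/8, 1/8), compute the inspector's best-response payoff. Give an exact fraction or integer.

I: (8)·(1/4) + (8)·(1/4) + (6)·(3/8) + (6)·(1/8) = 7.
II: (6)·(1/4) + (8)·(1/4) + (3)·(3/8) + (5)·(1/8) = 21/4.
III: (10)·(1/4) + (10)·(1/4) + (2)·(3/8) + (2)·(1/8) = 6.
The best pure response is I with expected payoff 7.

7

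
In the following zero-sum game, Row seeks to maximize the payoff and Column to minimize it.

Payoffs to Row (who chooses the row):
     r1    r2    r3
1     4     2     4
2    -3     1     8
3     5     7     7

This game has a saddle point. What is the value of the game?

5

Row minima: 2, -3, 5 → Row's maximin is 5.
Column maxima: 5, 7, 8 → Column's minimax is 5.
They coincide at (3, r1), so the value is 5.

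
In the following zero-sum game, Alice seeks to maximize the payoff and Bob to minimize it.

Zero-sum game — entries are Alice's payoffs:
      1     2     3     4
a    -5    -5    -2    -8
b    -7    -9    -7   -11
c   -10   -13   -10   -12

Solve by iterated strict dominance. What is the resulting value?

Row c is strictly dominated by row a (-5>-10, -5>-13, -2>-10, -8>-12); eliminate c.
Column 1 is strictly dominated by 4 for Bob (-8<-5, -11<-7); eliminate 1.
Column 3 is strictly dominated by 2 for Bob (-5<-2, -9<-7); eliminate 3.
Column 2 is strictly dominated by 4 for Bob (-8<-5, -11<-9); eliminate 2.
Row b is strictly dominated by row a (-8>-11); eliminate b.
Only (a, 4) remains, with payoff -8.

-8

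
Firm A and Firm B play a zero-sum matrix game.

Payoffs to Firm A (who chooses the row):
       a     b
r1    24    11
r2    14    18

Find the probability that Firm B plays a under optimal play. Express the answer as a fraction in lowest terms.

Row minima are 11 and 14, so Firm A's maximin is 14; column maxima are 24 and 18, so Firm B's minimax is 18. These differ, so the equilibrium is in mixed strategies.
Let Firm B play a with probability q. Firm A is indifferent when 24q + 11(1−q) = 14q + 18(1−q), giving q = 7/17.

7/17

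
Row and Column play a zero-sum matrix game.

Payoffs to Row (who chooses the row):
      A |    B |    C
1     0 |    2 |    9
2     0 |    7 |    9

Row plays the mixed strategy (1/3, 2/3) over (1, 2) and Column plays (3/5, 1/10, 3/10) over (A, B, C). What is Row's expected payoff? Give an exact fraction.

97/30

Against (3/5, 1/10, 3/10), each row's expected payoff is 1: 29/10; 2: 17/5.
Taking the (1/3, 2/3)-weighted average: (1/3)·(29/10) + (2/3)·(17/5) = 97/30.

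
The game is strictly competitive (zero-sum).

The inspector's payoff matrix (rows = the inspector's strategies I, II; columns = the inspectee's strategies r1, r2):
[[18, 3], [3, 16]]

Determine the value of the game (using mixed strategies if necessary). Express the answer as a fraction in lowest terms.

279/28

Row minima are 3 and 3, so the inspector's maximin is 3; column maxima are 18 and 16, so the inspectee's minimax is 16. These differ, so the equilibrium is in mixed strategies.
Let the inspector play I with probability p. The inspectee is indifferent when 18p + 3(1−p) = 3p + 16(1−p), giving p = 13/28.
Let the inspectee play r1 with probability q. The inspector is indifferent when 18q + 3(1−q) = 3q + 16(1−q), giving q = 13/28.
The value is 18·(13/28) + (3)·(15/28) = 279/28.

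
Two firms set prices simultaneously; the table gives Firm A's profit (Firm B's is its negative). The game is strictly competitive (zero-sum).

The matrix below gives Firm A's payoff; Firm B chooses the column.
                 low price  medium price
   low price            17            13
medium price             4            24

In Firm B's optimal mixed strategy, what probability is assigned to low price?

11/24

Row minima are 13 and 4, so Firm A's maximin is 13; column maxima are 17 and 24, so Firm B's minimax is 17. These differ, so the equilibrium is in mixed strategies.
Let Firm B play low price with probability q. Firm A is indifferent when 17q + 13(1−q) = 4q + 24(1−q), giving q = 11/24.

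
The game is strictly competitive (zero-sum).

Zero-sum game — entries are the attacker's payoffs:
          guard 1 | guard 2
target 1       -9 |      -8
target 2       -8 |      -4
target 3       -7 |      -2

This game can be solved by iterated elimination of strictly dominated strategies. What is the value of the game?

Column guard 2 is strictly dominated by guard 1 for the defender (-9<-8, -8<-4, -7<-2); eliminate guard 2.
Row target 2 is strictly dominated by row target 3 (-7>-8); eliminate target 2.
Row target 1 is strictly dominated by row target 3 (-7>-9); eliminate target 1.
Only (target 3, guard 1) remains, with payoff -7.

-7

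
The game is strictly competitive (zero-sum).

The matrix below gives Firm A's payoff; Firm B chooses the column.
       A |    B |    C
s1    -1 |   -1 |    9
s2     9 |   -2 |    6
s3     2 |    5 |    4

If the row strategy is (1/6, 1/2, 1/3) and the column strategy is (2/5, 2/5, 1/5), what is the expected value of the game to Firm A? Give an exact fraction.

101/30

Against (2/5, 2/5, 1/5), each row's expected payoff is s1: 1; s2: 4; s3: 18/5.
Taking the (1/6, 1/2, 1/3)-weighted average: (1/6)·(1) + (1/2)·(4) + (1/3)·(18/5) = 101/30.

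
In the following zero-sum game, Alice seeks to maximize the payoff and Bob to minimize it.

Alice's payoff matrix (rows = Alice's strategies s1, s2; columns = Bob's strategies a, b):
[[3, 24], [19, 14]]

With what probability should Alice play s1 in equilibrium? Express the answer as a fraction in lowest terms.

5/26

Row minima are 3 and 14, so Alice's maximin is 14; column maxima are 19 and 24, so Bob's minimax is 19. These differ, so the equilibrium is in mixed strategies.
Let Alice play s1 with probability p. Bob is indifferent when 3p + 19(1−p) = 24p + 14(1−p), giving p = 5/26.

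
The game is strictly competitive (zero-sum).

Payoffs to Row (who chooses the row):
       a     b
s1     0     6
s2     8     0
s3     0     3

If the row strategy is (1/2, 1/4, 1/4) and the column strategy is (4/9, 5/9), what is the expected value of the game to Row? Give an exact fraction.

107/36

Against (4/9, 5/9), each row's expected payoff is s1: 10/3; s2: 32/9; s3: 5/3.
Taking the (1/2, 1/4, 1/4)-weighted average: (1/2)·(10/3) + (1/4)·(32/9) + (1/4)·(5/3) = 107/36.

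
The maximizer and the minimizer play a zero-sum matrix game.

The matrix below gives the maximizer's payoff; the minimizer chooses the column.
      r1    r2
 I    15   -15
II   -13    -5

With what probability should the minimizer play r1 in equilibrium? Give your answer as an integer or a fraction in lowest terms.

5/19

Row minima are -15 and -13, so the maximizer's maximin is -13; column maxima are 15 and -5, so the minimizer's minimax is -5. These differ, so the equilibrium is in mixed strategies.
Let the minimizer play r1 with probability q. The maximizer is indifferent when 15q − 15(1−q) = −13q − 5(1−q), giving q = 5/19.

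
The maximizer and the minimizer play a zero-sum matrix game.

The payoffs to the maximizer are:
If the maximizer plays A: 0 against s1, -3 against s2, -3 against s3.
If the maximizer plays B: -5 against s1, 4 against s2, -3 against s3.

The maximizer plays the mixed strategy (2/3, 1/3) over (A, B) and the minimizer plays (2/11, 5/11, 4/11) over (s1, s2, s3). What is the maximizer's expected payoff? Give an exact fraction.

-56/33

Against (2/11, 5/11, 4/11), each row's expected payoff is A: -27/11; B: -2/11.
Taking the (2/3, 1/3)-weighted average: (2/3)·(-27/11) + (1/3)·(-2/11) = -56/33.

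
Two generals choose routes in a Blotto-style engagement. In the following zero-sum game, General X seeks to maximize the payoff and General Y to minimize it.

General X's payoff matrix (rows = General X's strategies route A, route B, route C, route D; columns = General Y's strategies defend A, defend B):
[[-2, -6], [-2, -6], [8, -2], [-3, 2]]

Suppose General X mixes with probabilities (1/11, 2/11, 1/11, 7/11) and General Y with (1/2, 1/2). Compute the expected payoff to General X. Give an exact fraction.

-25/22

Against (1/2, 1/2), each row's expected payoff is route A: -4; route B: -4; route C: 3; route D: -1/2.
Taking the (1/11, 2/11, 1/11, 7/11)-weighted average: (1/11)·(-4) + (2/11)·(-4) + (1/11)·(3) + (7/11)·(-1/2) = -25/22.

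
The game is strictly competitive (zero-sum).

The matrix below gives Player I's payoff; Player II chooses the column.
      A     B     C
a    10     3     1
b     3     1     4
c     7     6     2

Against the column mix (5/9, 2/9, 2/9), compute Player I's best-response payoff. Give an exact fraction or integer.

58/9

a: (10)·(5/9) + (3)·(2/9) + (1)·(2/9) = 58/9.
b: (3)·(5/9) + (1)·(2/9) + (4)·(2/9) = 25/9.
c: (7)·(5/9) + (6)·(2/9) + (2)·(2/9) = 17/3.
The best pure response is a with expected payoff 58/9.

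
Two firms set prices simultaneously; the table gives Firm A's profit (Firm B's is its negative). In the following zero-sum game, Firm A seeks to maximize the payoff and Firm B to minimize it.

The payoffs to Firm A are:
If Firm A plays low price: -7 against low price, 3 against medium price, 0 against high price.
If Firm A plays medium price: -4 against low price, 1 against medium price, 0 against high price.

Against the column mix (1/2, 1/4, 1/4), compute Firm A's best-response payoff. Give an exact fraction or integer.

-7/4

low price: (-7)·(1/2) + (3)·(1/4) + (0)·(1/4) = -11/4.
medium price: (-4)·(1/2) + (1)·(1/4) + (0)·(1/4) = -7/4.
The best pure response is medium price with expected payoff -7/4.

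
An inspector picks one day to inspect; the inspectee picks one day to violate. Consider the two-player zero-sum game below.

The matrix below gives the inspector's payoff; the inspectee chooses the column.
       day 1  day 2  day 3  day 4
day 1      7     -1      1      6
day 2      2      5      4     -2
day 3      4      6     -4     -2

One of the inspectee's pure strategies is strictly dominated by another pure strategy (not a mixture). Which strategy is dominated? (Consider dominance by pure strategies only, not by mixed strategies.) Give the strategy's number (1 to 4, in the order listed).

The inspectee prefers columns that give the inspector less. Compare day 1 with day 4: 6 < 7, -2 < 2, -2 < 4.
So day 4 strictly dominates day 1 for the inspectee; day 1 is strictly dominated.

1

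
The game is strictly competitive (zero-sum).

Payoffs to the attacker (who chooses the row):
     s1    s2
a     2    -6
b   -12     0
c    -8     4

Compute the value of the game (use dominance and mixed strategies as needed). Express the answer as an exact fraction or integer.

Row b is strictly dominated by row c, so the attacker never plays it.
The remaining 2×2 game on (a, c) × (s1, s2) has no saddle point. Let the attacker play a with probability p; indifference gives 2p − 8(1−p) = −6p + 4(1−p), so p = 3/5.
Similarly the defender's optimal q on s1 is 1/2, and the value is 2·(1/2) + (-6)·(1/2) = -2.

-2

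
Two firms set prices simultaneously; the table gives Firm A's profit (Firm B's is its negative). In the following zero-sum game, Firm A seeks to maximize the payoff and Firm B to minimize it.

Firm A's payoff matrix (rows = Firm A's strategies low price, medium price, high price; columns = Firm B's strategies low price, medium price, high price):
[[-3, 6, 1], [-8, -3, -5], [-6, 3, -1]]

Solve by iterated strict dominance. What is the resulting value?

Row medium price is strictly dominated by row low price (-3>-8, 6>-3, 1>-5); eliminate medium price.
Column high price is strictly dominated by low price for Firm B (-3<1, -6<-1); eliminate high price.
Column medium price is strictly dominated by low price for Firm B (-3<6, -6<3); eliminate medium price.
Row high price is strictly dominated by row low price (-3>-6); eliminate high price.
Only (low price, low price) remains, with payoff -3.

-3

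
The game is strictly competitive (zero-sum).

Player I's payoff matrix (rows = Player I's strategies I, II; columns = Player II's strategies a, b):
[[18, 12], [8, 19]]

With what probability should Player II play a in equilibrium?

Row minima are 12 and 8, so Player I's maximin is 12; column maxima are 18 and 19, so Player II's minimax is 18. These differ, so the equilibrium is in mixed strategies.
Let Player II play a with probability q. Player I is indifferent when 18q + 12(1−q) = 8q + 19(1−q), giving q = 7/17.

7/17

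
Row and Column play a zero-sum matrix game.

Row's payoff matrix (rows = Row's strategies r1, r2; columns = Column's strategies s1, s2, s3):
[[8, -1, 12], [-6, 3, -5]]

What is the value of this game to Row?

Column s3 is strictly dominated by s1 for Column (it gives Row more in every row).
The remaining 2×2 game on (r1, r2) × (s1, s2) has no saddle point. Let Row play r1 with probability p; indifference gives 8p − 6(1−p) = −p + 3(1−p), so p = 1/2.
Similarly Column's optimal q on s1 is 2/9, and the value is 8·(2/9) + (-1)·(7/9) = 1.

1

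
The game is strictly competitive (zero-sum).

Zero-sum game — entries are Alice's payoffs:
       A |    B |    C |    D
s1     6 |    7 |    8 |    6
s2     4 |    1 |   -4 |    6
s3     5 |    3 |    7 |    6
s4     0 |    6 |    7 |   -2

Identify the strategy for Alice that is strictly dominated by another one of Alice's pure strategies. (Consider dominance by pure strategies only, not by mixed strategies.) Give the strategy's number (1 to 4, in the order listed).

4

Compare s4 with s1: 6 > 0, 7 > 6, 8 > 7, 6 > -2.
So s1 strictly dominates s4 for Alice; s4 is strictly dominated.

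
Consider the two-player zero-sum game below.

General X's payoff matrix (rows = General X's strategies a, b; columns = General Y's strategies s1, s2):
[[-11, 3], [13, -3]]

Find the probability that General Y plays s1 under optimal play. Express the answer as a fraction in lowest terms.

1/5

Row minima are -11 and -3, so General X's maximin is -3; column maxima are 13 and 3, so General Y's minimax is 3. These differ, so the equilibrium is in mixed strategies.
Let General Y play s1 with probability q. General X is indifferent when −11q + 3(1−q) = 13q − 3(1−q), giving q = 1/5.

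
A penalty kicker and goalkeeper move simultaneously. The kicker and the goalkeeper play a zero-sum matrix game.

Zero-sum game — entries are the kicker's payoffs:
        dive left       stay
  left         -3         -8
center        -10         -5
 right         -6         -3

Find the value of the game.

Row center is strictly dominated by row right, so the kicker never plays it.
The remaining 2×2 game on (left, right) × (dive left, stay) has no saddle point. Let the kicker play left with probability p; indifference gives −3p − 6(1−p) = −8p − 3(1−p), so p = 3/8.
Similarly the goalkeeper's optimal q on dive left is 5/8, and the value is -3·(5/8) + (-8)·(3/8) = -39/8.

-39/8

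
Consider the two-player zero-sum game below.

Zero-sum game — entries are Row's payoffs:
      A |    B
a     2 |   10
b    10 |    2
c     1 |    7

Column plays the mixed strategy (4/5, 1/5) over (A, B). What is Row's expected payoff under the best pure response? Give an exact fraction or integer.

a: (2)·(4/5) + (10)·(1/5) = 18/5.
b: (10)·(4/5) + (2)·(1/5) = 42/5.
c: (1)·(4/5) + (7)·(1/5) = 11/5.
The best pure response is b with expected payoff 42/5.

42/5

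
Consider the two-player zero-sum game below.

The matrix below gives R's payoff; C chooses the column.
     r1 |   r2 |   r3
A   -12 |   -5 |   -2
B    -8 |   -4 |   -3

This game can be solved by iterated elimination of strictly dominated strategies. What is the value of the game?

Column r2 is strictly dominated by r1 for C (-12<-5, -8<-4); eliminate r2.
Column r3 is strictly dominated by r1 for C (-12<-2, -8<-3); eliminate r3.
Row A is strictly dominated by row B (-8>-12); eliminate A.
Only (B, r1) remains, with payoff -8.

-8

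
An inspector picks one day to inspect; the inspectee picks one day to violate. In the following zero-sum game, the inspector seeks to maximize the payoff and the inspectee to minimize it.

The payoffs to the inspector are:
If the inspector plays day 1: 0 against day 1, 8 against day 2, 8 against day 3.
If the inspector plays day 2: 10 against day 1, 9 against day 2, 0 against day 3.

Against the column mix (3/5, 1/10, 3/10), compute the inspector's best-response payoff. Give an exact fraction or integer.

day 1: (0)·(3/5) + (8)·(1/10) + (8)·(3/10) = 16/5.
day 2: (10)·(3/5) + (9)·(1/10) + (0)·(3/10) = 69/10.
The best pure response is day 2 with expected payoff 69/10.

69/10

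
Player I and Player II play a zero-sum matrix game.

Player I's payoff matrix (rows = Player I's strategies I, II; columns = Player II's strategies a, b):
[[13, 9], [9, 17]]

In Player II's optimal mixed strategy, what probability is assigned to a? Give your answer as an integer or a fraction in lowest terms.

2/3

Row minima are 9 and 9, so Player I's maximin is 9; column maxima are 13 and 17, so Player II's minimax is 13. These differ, so the equilibrium is in mixed strategies.
Let Player II play a with probability q. Player I is indifferent when 13q + 9(1−q) = 9q + 17(1−q), giving q = 2/3.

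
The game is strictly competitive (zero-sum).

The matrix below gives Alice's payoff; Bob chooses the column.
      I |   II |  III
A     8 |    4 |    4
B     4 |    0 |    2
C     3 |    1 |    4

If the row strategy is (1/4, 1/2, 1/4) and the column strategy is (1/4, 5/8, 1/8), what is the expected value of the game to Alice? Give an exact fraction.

Against (1/4, 5/8, 1/8), each row's expected payoff is A: 5; B: 5/4; C: 15/8.
Taking the (1/4, 1/2, 1/4)-weighted average: (1/4)·(5) + (1/2)·(5/4) + (1/4)·(15/8) = 75/32.

75/32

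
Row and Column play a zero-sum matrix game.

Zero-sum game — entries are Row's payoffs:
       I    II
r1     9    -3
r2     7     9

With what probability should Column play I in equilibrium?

Row minima are -3 and 7, so Row's maximin is 7; column maxima are 9 and 9, so Column's minimax is 9. These differ, so the equilibrium is in mixed strategies.
Let Column play I with probability q. Row is indifferent when 9q − 3(1−q) = 7q + 9(1−q), giving q = 6/7.

6/7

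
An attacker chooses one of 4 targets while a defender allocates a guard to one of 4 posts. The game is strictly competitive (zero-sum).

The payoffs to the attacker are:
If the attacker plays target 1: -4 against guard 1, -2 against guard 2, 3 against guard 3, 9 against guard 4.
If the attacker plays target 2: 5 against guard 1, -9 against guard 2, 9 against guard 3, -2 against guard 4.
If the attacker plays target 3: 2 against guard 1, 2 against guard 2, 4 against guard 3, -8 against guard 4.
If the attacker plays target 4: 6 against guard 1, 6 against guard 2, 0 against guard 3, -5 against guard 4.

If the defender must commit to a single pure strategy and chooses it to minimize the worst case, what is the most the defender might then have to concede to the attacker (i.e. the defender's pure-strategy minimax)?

The worst case (largest entry) in each column is guard 1: 6, guard 2: 6, guard 3: 9, guard 4: 9.
The best (smallest) of these is 6.

6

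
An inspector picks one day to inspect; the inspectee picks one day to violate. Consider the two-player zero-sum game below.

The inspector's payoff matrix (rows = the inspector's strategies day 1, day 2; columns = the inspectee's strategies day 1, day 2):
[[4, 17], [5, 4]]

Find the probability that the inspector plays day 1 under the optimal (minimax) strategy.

1/14

Row minima are 4 and 4, so the inspector's maximin is 4; column maxima are 5 and 17, so the inspectee's minimax is 5. These differ, so the equilibrium is in mixed strategies.
Let the inspector play day 1 with probability p. The inspectee is indifferent when 4p + 5(1−p) = 17p + 4(1−p), giving p = 1/14.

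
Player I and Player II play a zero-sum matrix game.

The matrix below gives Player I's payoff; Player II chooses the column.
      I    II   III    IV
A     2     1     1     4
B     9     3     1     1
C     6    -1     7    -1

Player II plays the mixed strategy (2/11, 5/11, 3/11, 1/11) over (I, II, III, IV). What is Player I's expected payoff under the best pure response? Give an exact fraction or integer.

A: (2)·(2/11) + (1)·(5/11) + (1)·(3/11) + (4)·(1/11) = 16/11.
B: (9)·(2/11) + (3)·(5/11) + (1)·(3/11) + (1)·(1/11) = 37/11.
C: (6)·(2/11) + (-1)·(5/11) + (7)·(3/11) + (-1)·(1/11) = 27/11.
The best pure response is B with expected payoff 37/11.

37/11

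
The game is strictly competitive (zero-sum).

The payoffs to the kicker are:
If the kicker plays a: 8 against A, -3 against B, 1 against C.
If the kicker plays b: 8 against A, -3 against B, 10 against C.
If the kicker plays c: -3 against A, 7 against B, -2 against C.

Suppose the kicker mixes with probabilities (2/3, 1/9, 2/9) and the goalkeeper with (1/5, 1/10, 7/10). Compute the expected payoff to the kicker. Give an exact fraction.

Against (1/5, 1/10, 7/10), each row's expected payoff is a: 2; b: 83/10; c: -13/10.
Taking the (2/3, 1/9, 2/9)-weighted average: (2/3)·(2) + (1/9)·(83/10) + (2/9)·(-13/10) = 59/30.

59/30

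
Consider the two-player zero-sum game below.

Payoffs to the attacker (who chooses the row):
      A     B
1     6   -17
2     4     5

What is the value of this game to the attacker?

Row minima are -17 and 4, so the attacker's maximin is 4; column maxima are 6 and 5, so the defender's minimax is 5. These differ, so the equilibrium is in mixed strategies.
Let the attacker play 1 with probability p. The defender is indifferent when 6p + 4(1−p) = −17p + 5(1−p), giving p = 1/24.
Let the defender play A with probability q. The attacker is indifferent when 6q − 17(1−q) = 4q + 5(1−q), giving q = 11/12.
The value is 6·(11/12) + (-17)·(1/12) = 49/12.

49/12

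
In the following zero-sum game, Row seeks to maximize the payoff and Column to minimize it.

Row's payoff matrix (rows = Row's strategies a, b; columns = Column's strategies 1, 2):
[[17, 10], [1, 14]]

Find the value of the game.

57/5

Row minima are 10 and 1, so Row's maximin is 10; column maxima are 17 and 14, so Column's minimax is 14. These differ, so the equilibrium is in mixed strategies.
Let Row play a with probability p. Column is indifferent when 17p + (1−p) = 10p + 14(1−p), giving p = 13/20.
Let Column play 1 with probability q. Row is indifferent when 17q + 10(1−q) = q + 14(1−q), giving q = 1/5.
The value is 17·(1/5) + (10)·(4/5) = 57/5.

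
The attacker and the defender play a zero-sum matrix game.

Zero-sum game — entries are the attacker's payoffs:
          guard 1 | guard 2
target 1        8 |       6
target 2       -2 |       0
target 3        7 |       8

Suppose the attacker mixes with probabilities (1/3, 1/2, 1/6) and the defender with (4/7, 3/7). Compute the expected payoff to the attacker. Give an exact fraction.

Against (4/7, 3/7), each row's expected payoff is target 1: 50/7; target 2: -8/7; target 3: 52/7.
Taking the (1/3, 1/2, 1/6)-weighted average: (1/3)·(50/7) + (1/2)·(-8/7) + (1/6)·(52/7) = 64/21.

64/21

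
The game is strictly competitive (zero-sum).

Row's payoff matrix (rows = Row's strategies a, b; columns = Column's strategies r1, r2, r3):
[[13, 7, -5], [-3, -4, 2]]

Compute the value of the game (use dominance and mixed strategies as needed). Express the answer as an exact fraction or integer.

-1/3

Column r1 is strictly dominated by r2 for Column (it gives Row more in every row).
The remaining 2×2 game on (a, b) × (r2, r3) has no saddle point. Let Row play a with probability p; indifference gives 7p − 4(1−p) = −5p + 2(1−p), so p = 1/3.
Similarly Column's optimal q on r2 is 7/18, and the value is 7·(7/18) + (-5)·(11/18) = -1/3.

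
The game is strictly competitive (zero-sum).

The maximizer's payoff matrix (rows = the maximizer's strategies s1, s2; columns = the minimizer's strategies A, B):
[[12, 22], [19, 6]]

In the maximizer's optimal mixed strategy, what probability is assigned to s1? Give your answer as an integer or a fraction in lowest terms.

13/23

Row minima are 12 and 6, so the maximizer's maximin is 12; column maxima are 19 and 22, so the minimizer's minimax is 19. These differ, so the equilibrium is in mixed strategies.
Let the maximizer play s1 with probability p. The minimizer is indifferent when 12p + 19(1−p) = 22p + 6(1−p), giving p = 13/23.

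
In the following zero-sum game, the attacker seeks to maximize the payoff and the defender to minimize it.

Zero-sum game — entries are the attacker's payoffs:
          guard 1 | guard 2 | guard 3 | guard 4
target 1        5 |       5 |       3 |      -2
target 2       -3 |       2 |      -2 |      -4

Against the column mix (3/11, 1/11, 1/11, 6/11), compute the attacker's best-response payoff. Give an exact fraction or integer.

1

target 1: (5)·(3/11) + (5)·(1/11) + (3)·(1/11) + (-2)·(6/11) = 1.
target 2: (-3)·(3/11) + (2)·(1/11) + (-2)·(1/11) + (-4)·(6/11) = -3.
The best pure response is target 1 with expected payoff 1.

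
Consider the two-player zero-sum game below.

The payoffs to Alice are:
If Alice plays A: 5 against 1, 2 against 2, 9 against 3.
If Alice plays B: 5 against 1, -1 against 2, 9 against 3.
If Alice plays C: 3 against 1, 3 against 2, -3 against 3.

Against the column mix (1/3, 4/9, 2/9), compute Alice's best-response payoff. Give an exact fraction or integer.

41/9

A: (5)·(1/3) + (2)·(4/9) + (9)·(2/9) = 41/9.
B: (5)·(1/3) + (-1)·(4/9) + (9)·(2/9) = 29/9.
C: (3)·(1/3) + (3)·(4/9) + (-3)·(2/9) = 5/3.
The best pure response is A with expected payoff 41/9.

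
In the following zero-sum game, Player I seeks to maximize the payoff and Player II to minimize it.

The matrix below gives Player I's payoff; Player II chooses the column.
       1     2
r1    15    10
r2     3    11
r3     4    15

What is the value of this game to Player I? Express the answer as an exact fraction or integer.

185/16

Row r2 is strictly dominated by row r3, so Player I never plays it.
The remaining 2×2 game on (r1, r3) × (1, 2) has no saddle point. Let Player I play r1 with probability p; indifference gives 15p + 4(1−p) = 10p + 15(1−p), so p = 11/16.
Similarly Player II's optimal q on 1 is 5/16, and the value is 15·(5/16) + (10)·(11/16) = 185/16.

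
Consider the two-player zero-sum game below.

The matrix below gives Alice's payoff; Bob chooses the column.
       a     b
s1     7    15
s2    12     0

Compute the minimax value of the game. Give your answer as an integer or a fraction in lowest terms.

9

Row minima are 7 and 0, so Alice's maximin is 7; column maxima are 12 and 15, so Bob's minimax is 12. These differ, so the equilibrium is in mixed strategies.
Let Alice play s1 with probability p. Bob is indifferent when 7p + 12(1−p) = 15p, giving p = 3/5.
Let Bob play a with probability q. Alice is indifferent when 7q + 15(1−q) = 12q, giving q = 3/4.
The value is 7·(3/4) + (15)·(1/4) = 9.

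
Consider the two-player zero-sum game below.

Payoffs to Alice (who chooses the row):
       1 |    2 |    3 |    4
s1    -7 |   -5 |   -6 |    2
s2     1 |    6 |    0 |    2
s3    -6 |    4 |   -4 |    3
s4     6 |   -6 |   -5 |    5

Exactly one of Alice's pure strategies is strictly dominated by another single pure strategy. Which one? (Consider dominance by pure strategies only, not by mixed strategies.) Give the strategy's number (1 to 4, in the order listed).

Compare s1 with s3: -6 > -7, 4 > -5, -4 > -6, 3 > 2.
So s3 strictly dominates s1 for Alice; s1 is strictly dominated.

1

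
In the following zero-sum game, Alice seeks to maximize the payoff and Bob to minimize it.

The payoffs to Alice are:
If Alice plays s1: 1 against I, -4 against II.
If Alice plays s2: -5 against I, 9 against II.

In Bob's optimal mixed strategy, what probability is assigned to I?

13/19

Row minima are -4 and -5, so Alice's maximin is -4; column maxima are 1 and 9, so Bob's minimax is 1. These differ, so the equilibrium is in mixed strategies.
Let Bob play I with probability q. Alice is indifferent when q − 4(1−q) = −5q + 9(1−q), giving q = 13/19.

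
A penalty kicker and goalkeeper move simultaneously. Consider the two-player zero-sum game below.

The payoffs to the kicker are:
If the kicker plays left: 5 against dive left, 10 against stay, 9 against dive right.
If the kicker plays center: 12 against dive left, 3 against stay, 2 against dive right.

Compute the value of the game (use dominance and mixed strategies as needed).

Column stay is strictly dominated by dive right for the goalkeeper (it gives the kicker more in every row).
The remaining 2×2 game on (left, center) × (dive left, dive right) has no saddle point. Let the kicker play left with probability p; indifference gives 5p + 12(1−p) = 9p + 2(1−p), so p = 5/7.
Similarly the goalkeeper's optimal q on dive left is 1/2, and the value is 5·(1/2) + (9)·(1/2) = 7.

7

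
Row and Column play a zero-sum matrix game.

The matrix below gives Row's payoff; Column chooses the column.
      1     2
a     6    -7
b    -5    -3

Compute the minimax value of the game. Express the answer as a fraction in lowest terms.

-53/15

Row minima are -7 and -5, so Row's maximin is -5; column maxima are 6 and -3, so Column's minimax is -3. These differ, so the equilibrium is in mixed strategies.
Let Row play a with probability p. Column is indifferent when 6p − 5(1−p) = −7p − 3(1−p), giving p = 2/15.
Let Column play 1 with probability q. Row is indifferent when 6q − 7(1−q) = −5q − 3(1−q), giving q = 4/15.
The value is 6·(4/15) + (-7)·(11/15) = -53/15.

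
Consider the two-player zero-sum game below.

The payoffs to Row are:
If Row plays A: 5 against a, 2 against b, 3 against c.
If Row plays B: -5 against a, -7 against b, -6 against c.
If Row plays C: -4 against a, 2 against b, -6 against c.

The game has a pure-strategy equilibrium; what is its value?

2

Row minima: 2, -7, -6 → Row's maximin is 2.
Column maxima: 5, 2, 3 → Column's minimax is 2.
They coincide at (A, b), so the value is 2.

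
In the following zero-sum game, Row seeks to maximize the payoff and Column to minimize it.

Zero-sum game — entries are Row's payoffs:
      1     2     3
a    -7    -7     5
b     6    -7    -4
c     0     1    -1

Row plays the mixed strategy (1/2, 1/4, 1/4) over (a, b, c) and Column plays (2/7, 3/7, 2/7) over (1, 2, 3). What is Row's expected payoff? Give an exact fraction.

-33/14

Against (2/7, 3/7, 2/7), each row's expected payoff is a: -25/7; b: -17/7; c: 1/7.
Taking the (1/2, 1/4, 1/4)-weighted average: (1/2)·(-25/7) + (1/4)·(-17/7) + (1/4)·(1/7) = -33/14.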